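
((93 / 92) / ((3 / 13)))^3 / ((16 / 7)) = 458155789 / 12459008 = 36.77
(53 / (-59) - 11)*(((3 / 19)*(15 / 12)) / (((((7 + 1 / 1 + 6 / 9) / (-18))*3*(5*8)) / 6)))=2187 / 8968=0.24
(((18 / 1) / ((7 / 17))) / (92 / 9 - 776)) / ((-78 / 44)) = 5049 / 156793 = 0.03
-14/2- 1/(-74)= -517/74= -6.99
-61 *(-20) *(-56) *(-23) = 1571360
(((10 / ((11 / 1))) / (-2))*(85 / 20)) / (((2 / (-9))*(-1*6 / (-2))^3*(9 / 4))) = 85 / 594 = 0.14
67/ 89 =0.75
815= 815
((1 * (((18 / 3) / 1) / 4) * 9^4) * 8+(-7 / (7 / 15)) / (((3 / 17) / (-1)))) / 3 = 78817 / 3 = 26272.33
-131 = -131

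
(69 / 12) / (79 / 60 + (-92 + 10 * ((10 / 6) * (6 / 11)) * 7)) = -3795 / 17851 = -0.21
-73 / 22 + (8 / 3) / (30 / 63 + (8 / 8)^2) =-1031 / 682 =-1.51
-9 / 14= -0.64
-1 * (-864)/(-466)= -432/233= -1.85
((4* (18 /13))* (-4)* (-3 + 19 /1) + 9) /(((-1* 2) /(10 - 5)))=22455 /26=863.65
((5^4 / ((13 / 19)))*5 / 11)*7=2906.47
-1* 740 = -740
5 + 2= 7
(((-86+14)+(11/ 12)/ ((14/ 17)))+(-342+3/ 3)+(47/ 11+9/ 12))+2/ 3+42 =-364.20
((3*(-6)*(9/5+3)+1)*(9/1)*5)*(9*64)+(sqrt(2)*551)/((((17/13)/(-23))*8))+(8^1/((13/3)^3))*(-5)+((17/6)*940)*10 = -14414089628/6591 - 164749*sqrt(2)/136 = -2188648.32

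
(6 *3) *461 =8298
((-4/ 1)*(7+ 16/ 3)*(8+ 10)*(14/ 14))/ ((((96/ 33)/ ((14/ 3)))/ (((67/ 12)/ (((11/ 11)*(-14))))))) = 27269/ 48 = 568.10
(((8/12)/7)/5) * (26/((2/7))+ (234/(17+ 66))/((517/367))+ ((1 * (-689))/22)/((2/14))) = -2.40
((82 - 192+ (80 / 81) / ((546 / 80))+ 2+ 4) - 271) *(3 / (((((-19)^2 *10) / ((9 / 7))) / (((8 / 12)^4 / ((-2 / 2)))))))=13262680 / 167638653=0.08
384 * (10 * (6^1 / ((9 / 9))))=23040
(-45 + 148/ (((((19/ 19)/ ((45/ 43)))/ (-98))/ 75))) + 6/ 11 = -538482027/ 473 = -1138439.80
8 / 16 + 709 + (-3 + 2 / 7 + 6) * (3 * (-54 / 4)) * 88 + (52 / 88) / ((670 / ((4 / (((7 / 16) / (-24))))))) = -81077217 / 7370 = -11000.98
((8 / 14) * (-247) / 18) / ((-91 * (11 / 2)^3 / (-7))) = -304 / 83853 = -0.00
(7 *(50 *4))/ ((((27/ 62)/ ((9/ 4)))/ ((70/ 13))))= 1519000/ 39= 38948.72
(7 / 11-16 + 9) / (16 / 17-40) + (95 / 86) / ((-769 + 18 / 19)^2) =5448532902335 / 33441703296364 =0.16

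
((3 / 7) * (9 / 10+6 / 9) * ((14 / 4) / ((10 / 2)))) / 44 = 47 / 4400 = 0.01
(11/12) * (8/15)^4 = 11264/151875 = 0.07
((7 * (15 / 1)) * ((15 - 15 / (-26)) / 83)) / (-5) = -8505 / 2158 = -3.94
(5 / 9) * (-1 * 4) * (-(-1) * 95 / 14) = -950 / 63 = -15.08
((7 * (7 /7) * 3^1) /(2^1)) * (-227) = -4767 /2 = -2383.50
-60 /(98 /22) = -660 /49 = -13.47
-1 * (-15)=15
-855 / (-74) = 855 / 74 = 11.55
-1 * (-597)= 597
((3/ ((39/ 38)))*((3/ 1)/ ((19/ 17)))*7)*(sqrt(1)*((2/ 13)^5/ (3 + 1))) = 5712/ 4826809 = 0.00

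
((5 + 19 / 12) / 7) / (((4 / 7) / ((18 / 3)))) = 9.88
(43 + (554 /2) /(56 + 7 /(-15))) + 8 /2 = 43306 /833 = 51.99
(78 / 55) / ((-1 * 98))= -39 / 2695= -0.01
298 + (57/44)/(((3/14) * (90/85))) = 120269/396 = 303.71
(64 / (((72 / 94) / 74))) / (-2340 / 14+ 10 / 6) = -389536 / 10425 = -37.37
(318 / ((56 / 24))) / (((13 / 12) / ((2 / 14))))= 11448 / 637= 17.97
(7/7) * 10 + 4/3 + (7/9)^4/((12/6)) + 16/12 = 168613/13122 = 12.85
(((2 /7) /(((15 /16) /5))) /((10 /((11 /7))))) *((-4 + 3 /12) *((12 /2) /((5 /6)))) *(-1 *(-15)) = -4752 /49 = -96.98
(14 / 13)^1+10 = 144 / 13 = 11.08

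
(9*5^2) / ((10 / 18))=405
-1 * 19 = -19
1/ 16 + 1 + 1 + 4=97/ 16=6.06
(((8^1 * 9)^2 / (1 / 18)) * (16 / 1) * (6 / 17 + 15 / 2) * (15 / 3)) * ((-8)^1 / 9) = -885841920 / 17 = -52108348.24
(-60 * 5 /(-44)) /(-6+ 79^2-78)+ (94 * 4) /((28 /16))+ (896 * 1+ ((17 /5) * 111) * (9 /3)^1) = 5317046214 /2370445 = 2243.06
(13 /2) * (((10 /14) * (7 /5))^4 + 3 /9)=26 /3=8.67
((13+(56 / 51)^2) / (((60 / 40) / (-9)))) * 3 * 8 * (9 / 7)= -5320656 / 2023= -2630.08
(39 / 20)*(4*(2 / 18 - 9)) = -208 / 3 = -69.33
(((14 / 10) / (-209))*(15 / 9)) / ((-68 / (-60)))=-35 / 3553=-0.01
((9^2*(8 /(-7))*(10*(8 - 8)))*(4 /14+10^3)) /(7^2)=0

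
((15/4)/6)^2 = 25/64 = 0.39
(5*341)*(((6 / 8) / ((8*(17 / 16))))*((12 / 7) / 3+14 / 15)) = 26939 / 119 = 226.38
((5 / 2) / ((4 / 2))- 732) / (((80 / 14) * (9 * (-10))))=1.42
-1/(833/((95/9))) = -95/7497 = -0.01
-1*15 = -15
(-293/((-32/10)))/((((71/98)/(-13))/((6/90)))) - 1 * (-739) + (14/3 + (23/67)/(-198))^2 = 16274327815195/24990119352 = 651.23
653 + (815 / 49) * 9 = 802.69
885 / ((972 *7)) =295 / 2268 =0.13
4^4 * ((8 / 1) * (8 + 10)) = 36864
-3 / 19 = -0.16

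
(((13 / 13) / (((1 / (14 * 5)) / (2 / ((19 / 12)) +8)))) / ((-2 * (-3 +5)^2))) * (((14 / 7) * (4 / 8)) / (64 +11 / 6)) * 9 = -16632 / 1501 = -11.08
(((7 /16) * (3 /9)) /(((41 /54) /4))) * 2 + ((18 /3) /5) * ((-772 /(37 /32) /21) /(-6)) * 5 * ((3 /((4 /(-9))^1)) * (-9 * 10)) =205121277 /10619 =19316.44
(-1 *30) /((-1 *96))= 5 /16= 0.31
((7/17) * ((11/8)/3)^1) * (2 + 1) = 77/136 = 0.57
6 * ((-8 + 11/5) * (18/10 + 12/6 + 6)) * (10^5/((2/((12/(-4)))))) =51156000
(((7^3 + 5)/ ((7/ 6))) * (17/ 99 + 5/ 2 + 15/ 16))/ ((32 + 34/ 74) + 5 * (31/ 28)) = 12268682/ 432993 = 28.33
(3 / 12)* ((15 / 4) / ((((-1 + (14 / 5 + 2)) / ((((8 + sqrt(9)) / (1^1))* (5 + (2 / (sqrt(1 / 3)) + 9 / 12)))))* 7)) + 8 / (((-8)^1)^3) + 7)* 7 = 825* sqrt(3) / 152 + 135351 / 4864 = 37.23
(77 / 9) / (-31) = -77 / 279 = -0.28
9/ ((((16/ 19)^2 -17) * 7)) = -3249/ 41167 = -0.08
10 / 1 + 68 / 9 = 17.56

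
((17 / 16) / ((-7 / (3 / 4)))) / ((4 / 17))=-867 / 1792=-0.48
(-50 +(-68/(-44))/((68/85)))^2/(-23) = -4473225/44528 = -100.46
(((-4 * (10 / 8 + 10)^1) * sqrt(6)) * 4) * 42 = -7560 * sqrt(6) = -18518.14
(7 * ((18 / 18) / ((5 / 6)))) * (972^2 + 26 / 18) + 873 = 119056061 / 15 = 7937070.73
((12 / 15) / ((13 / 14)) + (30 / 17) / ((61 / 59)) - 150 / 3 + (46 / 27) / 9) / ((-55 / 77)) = 5416610318 / 81897075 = 66.14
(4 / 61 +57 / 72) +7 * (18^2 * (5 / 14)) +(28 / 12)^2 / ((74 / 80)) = 132724025 / 162504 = 816.74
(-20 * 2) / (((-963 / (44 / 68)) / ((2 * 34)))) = 1760 / 963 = 1.83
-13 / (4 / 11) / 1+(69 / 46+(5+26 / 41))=-4693 / 164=-28.62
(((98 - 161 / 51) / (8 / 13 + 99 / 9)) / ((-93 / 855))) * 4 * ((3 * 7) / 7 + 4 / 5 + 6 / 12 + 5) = -7168434 / 2567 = -2792.53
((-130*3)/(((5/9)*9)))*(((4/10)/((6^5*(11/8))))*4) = -52/4455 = -0.01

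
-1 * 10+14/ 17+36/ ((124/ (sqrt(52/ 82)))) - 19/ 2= -635/ 34+9 * sqrt(1066)/ 1271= -18.45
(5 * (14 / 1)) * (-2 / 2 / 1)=-70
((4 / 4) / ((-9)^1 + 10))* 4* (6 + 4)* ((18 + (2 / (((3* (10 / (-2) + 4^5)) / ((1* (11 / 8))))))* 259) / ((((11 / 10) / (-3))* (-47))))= 22295300 / 526823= 42.32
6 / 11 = 0.55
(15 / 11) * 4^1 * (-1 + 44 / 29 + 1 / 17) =17040 / 5423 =3.14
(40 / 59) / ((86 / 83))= 0.65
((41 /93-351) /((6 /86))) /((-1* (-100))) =-50.25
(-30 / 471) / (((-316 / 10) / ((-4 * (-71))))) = 7100 / 12403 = 0.57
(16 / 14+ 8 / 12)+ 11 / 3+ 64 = 1459 / 21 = 69.48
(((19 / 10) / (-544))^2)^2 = 130321 / 875781160960000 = 0.00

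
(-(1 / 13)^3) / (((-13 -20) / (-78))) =-2 / 1859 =-0.00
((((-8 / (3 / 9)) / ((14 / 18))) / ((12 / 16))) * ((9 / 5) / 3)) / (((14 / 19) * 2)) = -4104 / 245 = -16.75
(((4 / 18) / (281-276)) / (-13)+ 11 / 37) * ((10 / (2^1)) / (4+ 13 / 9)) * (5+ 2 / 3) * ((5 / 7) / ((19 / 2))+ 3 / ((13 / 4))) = 186644462 / 122252403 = 1.53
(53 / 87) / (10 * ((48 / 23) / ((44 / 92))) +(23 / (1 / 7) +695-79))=0.00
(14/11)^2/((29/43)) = 8428/3509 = 2.40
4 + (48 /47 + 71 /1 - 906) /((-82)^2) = 1224915 /316028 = 3.88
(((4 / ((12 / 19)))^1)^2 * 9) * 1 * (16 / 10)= 2888 / 5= 577.60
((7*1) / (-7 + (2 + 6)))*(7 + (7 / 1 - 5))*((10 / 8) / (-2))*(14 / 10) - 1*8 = -505 / 8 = -63.12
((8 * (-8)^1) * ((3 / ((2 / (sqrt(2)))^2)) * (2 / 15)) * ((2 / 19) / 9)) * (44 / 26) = -2816 / 11115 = -0.25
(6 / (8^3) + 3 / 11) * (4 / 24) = 267 / 5632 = 0.05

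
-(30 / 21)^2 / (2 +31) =-0.06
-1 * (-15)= 15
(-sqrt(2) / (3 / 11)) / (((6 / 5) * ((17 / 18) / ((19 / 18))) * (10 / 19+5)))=-0.87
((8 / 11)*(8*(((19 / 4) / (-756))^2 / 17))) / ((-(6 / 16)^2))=-5776 / 60118443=-0.00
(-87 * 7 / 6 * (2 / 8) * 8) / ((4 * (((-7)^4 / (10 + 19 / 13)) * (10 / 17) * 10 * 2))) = -73457 / 3567200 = -0.02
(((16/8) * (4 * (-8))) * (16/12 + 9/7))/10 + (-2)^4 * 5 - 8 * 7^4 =-402040/21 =-19144.76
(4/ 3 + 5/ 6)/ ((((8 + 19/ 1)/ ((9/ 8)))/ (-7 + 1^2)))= -13/ 24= -0.54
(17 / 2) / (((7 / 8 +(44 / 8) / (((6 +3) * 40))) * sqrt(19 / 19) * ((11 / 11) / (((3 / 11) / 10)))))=1836 / 7051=0.26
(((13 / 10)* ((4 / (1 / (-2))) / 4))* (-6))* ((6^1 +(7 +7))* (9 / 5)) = 2808 / 5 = 561.60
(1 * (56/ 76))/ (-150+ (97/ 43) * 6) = -301/ 55746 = -0.01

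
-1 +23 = 22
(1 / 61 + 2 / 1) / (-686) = -0.00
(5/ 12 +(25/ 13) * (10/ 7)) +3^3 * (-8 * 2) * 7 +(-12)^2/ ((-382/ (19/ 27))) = -630117151/ 208572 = -3021.10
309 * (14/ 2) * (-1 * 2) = -4326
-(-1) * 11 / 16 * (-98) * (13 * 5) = -35035 / 8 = -4379.38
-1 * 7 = -7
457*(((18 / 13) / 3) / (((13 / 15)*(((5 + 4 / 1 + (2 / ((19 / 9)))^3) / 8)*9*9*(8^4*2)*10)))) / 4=3134563 / 420918571008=0.00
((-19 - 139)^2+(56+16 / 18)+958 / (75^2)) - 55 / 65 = 203289231 / 8125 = 25020.21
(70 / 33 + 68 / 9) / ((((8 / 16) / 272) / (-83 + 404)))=55763264 / 33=1689795.88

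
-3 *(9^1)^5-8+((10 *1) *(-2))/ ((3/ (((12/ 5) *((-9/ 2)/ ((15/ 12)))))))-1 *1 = -885492/ 5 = -177098.40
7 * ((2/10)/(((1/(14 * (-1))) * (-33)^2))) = -98/5445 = -0.02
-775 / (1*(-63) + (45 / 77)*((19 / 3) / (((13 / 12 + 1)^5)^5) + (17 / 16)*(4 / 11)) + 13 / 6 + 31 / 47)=212144968259053712245076894760131835937500 / 16409881901215311875196191010305655777559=12.93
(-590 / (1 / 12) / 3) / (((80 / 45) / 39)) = -103545 / 2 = -51772.50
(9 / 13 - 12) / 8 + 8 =6.59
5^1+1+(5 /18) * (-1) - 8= -2.28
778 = 778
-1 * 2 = -2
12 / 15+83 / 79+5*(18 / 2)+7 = 21271 / 395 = 53.85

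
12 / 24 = 1 / 2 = 0.50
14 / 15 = 0.93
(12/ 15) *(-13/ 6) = -26/ 15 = -1.73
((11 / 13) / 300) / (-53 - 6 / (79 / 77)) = -869 / 18131100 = -0.00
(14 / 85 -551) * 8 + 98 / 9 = -3362782 / 765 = -4395.79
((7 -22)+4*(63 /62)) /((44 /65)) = -22035 /1364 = -16.15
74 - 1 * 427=-353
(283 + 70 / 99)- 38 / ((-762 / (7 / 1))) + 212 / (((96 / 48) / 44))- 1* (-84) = 63268042 / 12573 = 5032.06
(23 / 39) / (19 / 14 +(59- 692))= -0.00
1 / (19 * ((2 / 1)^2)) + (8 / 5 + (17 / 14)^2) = 14373 / 4655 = 3.09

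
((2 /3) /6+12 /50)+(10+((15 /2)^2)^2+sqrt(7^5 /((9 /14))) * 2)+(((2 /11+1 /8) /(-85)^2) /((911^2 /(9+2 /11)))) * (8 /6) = 686 * sqrt(2) /3+331654565739910609 /104477426816400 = 3497.80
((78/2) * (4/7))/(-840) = -13/490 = -0.03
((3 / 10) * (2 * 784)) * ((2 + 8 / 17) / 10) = 49392 / 425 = 116.22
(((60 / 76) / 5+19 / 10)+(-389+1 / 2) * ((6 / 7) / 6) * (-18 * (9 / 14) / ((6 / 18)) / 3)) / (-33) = -428441 / 21945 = -19.52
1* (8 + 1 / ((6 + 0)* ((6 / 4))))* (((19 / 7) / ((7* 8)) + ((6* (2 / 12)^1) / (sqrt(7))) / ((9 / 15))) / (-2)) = -365* sqrt(7) / 378 - 1387 / 7056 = -2.75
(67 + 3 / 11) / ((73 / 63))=46620 / 803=58.06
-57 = -57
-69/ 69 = -1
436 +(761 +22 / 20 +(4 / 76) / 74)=1198.10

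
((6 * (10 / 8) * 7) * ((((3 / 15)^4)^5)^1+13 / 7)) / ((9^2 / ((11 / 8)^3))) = 412535667419435923 / 131835937500000000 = 3.13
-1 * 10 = -10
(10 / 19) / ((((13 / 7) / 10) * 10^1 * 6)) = 35 / 741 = 0.05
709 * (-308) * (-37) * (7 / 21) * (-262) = -2116898168 / 3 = -705632722.67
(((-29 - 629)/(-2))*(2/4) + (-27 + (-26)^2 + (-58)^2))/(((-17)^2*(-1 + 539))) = 8355/310964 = 0.03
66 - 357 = -291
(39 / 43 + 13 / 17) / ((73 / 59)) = 72098 / 53363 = 1.35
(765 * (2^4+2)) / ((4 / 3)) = 20655 / 2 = 10327.50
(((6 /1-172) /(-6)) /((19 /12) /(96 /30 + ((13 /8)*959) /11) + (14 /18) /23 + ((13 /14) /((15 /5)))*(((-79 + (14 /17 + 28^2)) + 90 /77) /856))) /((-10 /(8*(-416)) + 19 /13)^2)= 15856516112172494094336 /369266518231374710251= 42.94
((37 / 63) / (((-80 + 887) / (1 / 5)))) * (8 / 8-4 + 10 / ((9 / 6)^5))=-15133 / 61771815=-0.00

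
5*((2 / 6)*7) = 35 / 3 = 11.67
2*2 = 4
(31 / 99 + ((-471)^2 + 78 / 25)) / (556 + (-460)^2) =1.05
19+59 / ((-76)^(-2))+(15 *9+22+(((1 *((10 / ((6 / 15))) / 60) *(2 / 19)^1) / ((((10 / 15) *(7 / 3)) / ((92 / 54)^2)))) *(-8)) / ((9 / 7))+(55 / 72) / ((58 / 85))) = 6573922414555 / 19280592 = 340960.61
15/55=3/11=0.27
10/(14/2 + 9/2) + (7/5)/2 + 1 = 591/230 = 2.57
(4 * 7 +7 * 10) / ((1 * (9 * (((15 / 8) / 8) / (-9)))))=-6272 / 15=-418.13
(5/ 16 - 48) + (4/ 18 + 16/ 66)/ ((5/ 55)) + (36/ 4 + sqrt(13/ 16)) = -4835/ 144 + sqrt(13)/ 4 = -32.68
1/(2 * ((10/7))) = 7/20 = 0.35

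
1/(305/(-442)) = -1.45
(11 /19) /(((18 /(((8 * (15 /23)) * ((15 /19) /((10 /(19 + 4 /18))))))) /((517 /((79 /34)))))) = 334509340 /5903433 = 56.66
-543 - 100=-643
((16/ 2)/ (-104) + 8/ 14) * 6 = 270/ 91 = 2.97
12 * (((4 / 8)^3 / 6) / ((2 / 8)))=1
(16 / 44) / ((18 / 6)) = 4 / 33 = 0.12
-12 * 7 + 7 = -77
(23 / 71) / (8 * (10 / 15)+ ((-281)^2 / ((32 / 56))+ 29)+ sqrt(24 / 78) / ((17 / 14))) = 74776006812 / 31904457478310269 - 68544 * sqrt(13) / 31904457478310269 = 0.00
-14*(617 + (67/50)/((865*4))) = -747187469/86500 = -8638.01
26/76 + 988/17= 37765/646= 58.46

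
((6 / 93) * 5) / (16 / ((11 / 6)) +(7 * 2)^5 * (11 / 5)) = 275 / 1008696352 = 0.00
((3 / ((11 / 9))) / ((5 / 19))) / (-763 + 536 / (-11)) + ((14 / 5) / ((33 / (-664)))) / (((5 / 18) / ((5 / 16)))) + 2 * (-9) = -39971847 / 491095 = -81.39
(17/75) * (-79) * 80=-1432.53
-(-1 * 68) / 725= 68 / 725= 0.09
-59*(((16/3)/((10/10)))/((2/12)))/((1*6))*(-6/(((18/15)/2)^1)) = 9440/3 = 3146.67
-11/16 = -0.69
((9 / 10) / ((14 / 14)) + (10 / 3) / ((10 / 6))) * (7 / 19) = 203 / 190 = 1.07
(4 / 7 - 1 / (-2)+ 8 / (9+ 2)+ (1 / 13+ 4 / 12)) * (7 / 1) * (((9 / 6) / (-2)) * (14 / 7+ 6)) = -13267 / 143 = -92.78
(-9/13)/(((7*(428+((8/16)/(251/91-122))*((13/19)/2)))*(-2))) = 0.00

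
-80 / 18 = -40 / 9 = -4.44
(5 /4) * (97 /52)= 485 /208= 2.33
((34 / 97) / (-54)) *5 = -85 / 2619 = -0.03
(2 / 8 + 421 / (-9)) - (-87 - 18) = 2105 / 36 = 58.47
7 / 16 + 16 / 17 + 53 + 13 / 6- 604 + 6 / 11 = -546.91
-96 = -96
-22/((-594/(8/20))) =2/135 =0.01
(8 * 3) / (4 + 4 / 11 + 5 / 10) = 528 / 107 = 4.93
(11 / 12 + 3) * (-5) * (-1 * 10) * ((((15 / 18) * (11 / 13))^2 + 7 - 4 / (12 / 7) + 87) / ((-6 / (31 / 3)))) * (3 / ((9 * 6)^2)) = -20424408125 / 638673984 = -31.98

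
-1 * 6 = -6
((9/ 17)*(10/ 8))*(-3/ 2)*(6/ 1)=-405/ 68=-5.96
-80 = -80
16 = 16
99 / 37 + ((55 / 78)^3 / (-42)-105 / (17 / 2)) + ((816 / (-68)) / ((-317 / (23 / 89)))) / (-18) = -3425977390696031 / 353698332846768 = -9.69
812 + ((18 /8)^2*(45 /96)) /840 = 23281745 /28672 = 812.00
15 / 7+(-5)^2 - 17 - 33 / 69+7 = 2683 / 161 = 16.66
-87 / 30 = -29 / 10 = -2.90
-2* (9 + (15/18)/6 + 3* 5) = -869/18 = -48.28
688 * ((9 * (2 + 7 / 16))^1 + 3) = 17157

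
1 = 1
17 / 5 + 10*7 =367 / 5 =73.40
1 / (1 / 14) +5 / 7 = 103 / 7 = 14.71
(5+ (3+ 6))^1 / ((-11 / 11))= -14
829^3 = 569722789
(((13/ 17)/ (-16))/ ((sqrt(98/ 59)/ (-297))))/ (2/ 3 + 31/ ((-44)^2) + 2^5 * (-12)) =-1401543 * sqrt(118)/ 529861066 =-0.03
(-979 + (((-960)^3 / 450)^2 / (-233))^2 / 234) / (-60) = -830103483316929131783897 / 42345420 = -19603146770463703.79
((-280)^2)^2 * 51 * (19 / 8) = 744502080000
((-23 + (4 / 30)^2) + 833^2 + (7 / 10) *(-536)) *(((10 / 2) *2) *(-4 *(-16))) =19972535552 / 45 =443834123.38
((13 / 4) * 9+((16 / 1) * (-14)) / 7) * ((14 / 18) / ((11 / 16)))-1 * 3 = -55 / 9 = -6.11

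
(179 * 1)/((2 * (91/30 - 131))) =-2685/3839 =-0.70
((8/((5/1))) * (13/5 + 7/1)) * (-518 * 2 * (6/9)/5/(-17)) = 265216/2125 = 124.81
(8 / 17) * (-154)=-1232 / 17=-72.47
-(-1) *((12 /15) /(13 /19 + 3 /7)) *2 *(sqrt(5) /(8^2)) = 133 *sqrt(5) /5920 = 0.05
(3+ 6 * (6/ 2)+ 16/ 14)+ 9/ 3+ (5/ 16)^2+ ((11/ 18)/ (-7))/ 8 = 58129/ 2304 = 25.23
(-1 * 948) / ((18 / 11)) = -1738 / 3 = -579.33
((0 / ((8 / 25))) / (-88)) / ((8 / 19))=0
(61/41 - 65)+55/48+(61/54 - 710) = -13660145/17712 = -771.24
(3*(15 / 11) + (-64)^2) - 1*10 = 44991 / 11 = 4090.09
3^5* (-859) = -208737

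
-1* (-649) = 649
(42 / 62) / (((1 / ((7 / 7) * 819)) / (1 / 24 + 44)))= 24434.60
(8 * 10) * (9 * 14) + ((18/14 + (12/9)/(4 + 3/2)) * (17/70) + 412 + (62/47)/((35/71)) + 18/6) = 7978410821/759990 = 10498.05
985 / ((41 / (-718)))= -707230 / 41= -17249.51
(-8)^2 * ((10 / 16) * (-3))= -120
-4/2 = -2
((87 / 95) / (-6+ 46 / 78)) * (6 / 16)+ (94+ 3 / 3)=15224021 / 160360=94.94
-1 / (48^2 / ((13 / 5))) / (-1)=13 / 11520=0.00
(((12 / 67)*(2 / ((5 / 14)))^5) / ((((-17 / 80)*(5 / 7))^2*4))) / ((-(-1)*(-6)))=-107943428096 / 60509375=-1783.91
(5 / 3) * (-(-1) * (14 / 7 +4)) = 10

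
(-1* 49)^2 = 2401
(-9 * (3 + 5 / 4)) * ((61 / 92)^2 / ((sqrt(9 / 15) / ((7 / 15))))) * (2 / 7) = -2.89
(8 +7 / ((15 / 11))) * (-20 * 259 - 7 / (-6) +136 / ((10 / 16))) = -65157.53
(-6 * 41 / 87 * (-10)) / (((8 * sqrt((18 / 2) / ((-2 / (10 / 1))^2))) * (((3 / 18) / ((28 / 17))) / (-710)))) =-815080 / 493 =-1653.31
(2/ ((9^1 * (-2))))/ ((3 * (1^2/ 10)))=-10/ 27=-0.37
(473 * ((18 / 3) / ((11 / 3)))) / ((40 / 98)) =18963 / 10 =1896.30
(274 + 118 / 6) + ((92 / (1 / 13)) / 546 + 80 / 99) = 205589 / 693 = 296.67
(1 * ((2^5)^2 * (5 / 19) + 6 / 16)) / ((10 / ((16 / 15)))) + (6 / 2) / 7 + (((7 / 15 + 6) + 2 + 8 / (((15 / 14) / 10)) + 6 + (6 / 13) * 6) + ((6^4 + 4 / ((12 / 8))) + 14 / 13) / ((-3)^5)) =3647913391 / 31511025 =115.77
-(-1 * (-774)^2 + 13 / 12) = 7188899 / 12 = 599074.92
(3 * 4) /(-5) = -12 /5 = -2.40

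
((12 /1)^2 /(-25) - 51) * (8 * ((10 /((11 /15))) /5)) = -6192 /5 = -1238.40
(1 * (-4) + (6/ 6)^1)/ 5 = -3/ 5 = -0.60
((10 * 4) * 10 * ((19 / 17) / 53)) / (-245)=-1520 / 44149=-0.03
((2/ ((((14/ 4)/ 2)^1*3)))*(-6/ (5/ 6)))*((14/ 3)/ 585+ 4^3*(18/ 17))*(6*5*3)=-129407872/ 7735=-16730.17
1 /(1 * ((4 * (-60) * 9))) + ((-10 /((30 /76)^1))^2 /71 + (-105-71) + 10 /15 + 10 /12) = -25375151 /153360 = -165.46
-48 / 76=-12 / 19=-0.63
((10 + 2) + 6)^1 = 18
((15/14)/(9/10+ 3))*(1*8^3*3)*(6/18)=12800/91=140.66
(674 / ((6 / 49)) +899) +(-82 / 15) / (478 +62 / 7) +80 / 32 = 163732813 / 25560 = 6405.82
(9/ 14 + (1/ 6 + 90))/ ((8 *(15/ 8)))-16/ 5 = 899/ 315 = 2.85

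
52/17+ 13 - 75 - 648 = -12018/17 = -706.94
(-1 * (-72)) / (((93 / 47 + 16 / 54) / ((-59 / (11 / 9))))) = -48516408 / 31757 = -1527.74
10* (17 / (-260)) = -17 / 26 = -0.65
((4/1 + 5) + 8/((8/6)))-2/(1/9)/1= -3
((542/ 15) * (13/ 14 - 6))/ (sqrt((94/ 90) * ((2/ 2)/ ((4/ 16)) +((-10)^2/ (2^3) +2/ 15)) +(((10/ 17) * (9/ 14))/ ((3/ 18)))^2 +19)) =-327097 * sqrt(4762575498)/ 793762583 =-28.44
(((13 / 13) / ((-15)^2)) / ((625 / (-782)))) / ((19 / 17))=-13294 / 2671875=-0.00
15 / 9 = 1.67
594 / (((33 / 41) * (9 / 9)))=738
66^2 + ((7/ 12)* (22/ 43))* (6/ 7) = 187319/ 43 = 4356.26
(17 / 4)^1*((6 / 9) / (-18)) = -17 / 108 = -0.16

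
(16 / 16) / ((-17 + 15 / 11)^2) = 121 / 29584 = 0.00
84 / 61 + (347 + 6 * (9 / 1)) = 24545 / 61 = 402.38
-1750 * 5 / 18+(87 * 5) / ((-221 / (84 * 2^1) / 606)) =-399545195 / 1989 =-200877.42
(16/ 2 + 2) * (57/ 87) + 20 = 770/ 29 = 26.55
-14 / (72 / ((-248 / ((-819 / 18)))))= -124 / 117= -1.06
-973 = -973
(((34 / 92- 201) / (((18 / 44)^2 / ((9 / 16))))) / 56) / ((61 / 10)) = -5583545 / 2828448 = -1.97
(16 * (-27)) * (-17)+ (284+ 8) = 7636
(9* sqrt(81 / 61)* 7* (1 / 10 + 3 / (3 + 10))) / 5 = 24381* sqrt(61) / 39650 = 4.80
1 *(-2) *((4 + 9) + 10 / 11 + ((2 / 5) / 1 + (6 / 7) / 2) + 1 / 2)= -11733 / 385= -30.48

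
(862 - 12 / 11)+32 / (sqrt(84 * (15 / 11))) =16 * sqrt(385) / 105+9470 / 11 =863.90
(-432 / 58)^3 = -413.21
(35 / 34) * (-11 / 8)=-385 / 272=-1.42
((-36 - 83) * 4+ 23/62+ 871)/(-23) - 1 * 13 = -43051/1426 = -30.19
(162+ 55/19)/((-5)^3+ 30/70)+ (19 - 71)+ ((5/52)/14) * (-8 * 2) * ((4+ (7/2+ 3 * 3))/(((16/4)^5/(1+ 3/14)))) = -144074539779/2701776896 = -53.33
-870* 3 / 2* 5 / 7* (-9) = 58725 / 7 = 8389.29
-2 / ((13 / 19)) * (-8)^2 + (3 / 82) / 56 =-187.08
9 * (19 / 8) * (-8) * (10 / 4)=-855 / 2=-427.50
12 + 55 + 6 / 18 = 202 / 3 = 67.33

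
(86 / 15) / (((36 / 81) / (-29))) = -3741 / 10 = -374.10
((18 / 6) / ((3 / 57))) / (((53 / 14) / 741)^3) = 63637569836568 / 148877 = 427450646.08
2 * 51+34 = 136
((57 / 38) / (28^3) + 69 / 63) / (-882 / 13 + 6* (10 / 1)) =-0.14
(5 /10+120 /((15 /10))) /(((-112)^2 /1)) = 23 /3584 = 0.01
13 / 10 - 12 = -107 / 10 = -10.70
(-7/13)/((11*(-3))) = 7/429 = 0.02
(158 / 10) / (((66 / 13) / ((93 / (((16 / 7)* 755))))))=222859 / 1328800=0.17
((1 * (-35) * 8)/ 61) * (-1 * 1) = 280/ 61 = 4.59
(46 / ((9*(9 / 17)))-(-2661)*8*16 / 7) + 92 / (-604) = 4166789981 / 85617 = 48667.79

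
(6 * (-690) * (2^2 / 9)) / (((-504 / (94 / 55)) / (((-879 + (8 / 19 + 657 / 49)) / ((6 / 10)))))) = -17414347880 / 1935549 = -8997.11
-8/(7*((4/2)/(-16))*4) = 2.29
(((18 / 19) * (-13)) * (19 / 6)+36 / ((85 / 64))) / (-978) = 337 / 27710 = 0.01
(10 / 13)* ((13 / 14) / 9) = 5 / 63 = 0.08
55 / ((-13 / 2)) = -110 / 13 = -8.46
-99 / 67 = -1.48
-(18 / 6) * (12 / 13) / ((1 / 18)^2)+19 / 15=-895.96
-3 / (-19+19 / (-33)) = 99 / 646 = 0.15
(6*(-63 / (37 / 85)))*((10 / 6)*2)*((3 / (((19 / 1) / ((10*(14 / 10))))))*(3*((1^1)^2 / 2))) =-6747300 / 703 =-9597.87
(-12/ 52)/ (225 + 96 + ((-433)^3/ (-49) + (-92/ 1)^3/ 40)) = -0.00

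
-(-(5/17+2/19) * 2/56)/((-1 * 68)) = -129/614992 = -0.00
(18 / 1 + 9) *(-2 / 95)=-0.57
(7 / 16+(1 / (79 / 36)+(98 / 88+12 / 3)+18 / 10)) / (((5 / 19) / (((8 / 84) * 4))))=1473127 / 130350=11.30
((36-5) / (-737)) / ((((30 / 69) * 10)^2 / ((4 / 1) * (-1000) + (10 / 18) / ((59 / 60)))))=116088521 / 13044900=8.90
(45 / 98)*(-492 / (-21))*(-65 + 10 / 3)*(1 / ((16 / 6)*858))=-113775 / 392392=-0.29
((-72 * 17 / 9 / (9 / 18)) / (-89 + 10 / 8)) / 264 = 136 / 11583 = 0.01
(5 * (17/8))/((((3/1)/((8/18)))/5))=425/54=7.87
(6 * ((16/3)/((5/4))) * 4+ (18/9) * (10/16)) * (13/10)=26949/200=134.74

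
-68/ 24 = -17/ 6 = -2.83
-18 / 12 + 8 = 13 / 2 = 6.50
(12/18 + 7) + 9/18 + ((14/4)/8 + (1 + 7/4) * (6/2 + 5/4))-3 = 415/24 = 17.29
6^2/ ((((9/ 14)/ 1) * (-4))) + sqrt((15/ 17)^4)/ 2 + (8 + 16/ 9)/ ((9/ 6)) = -110681/ 15606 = -7.09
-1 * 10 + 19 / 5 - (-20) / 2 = 19 / 5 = 3.80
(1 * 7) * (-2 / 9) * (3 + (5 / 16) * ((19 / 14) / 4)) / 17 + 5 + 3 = 75553 / 9792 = 7.72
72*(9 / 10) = 324 / 5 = 64.80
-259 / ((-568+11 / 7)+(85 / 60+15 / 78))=282828 / 616783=0.46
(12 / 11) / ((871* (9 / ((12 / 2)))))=8 / 9581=0.00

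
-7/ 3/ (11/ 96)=-224/ 11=-20.36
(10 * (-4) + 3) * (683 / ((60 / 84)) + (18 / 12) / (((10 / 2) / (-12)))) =-176231 / 5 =-35246.20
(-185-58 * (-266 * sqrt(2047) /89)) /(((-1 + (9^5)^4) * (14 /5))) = -37 /6808292657071880128 + 551 * sqrt(2047) /108203222585606666320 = 0.00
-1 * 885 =-885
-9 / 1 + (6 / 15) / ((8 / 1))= -179 / 20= -8.95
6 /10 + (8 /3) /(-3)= -13 /45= -0.29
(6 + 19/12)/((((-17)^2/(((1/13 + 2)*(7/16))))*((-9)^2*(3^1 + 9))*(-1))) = -49/1997568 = -0.00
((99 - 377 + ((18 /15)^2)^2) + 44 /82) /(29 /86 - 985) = 67432256 /241105625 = 0.28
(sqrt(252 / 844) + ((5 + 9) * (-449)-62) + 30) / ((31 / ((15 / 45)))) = -2106 / 31 + sqrt(1477) / 6541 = -67.93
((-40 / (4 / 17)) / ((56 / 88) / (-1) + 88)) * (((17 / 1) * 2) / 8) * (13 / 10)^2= -537251 / 38440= -13.98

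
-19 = -19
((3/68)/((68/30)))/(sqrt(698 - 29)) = 15*sqrt(669)/515576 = 0.00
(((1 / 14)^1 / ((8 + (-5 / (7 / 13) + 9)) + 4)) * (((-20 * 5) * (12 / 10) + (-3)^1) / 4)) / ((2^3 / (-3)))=9 / 128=0.07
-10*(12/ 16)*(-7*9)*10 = 4725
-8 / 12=-2 / 3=-0.67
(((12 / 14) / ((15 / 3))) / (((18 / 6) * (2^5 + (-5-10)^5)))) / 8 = -1 / 106308020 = -0.00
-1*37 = -37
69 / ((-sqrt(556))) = -69 * sqrt(139) / 278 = -2.93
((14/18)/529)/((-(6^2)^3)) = -7/222129216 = -0.00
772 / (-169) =-772 / 169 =-4.57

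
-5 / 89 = -0.06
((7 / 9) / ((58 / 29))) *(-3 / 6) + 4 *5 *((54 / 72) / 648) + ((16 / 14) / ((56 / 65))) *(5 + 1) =7.79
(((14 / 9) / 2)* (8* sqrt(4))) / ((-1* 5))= -2.49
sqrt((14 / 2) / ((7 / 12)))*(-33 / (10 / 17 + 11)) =-1122*sqrt(3) / 197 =-9.86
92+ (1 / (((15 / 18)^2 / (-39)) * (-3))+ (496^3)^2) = 372246023923305168 / 25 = 14889840956932206.72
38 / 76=1 / 2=0.50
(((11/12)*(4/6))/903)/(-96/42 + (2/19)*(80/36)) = -0.00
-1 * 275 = -275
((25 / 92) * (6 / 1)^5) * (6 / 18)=16200 / 23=704.35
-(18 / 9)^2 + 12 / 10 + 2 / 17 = -2.68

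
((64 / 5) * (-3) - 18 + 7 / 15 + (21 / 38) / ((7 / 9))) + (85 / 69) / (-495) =-71676359 / 1297890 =-55.23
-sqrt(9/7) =-3*sqrt(7)/7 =-1.13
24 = 24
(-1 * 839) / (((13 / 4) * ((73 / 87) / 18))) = -5537.93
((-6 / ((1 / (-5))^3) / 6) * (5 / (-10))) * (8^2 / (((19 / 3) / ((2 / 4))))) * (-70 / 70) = 315.79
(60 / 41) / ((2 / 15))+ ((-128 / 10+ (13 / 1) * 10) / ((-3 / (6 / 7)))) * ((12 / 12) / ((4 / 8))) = -80354 / 1435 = -56.00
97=97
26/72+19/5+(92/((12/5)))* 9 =62849/180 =349.16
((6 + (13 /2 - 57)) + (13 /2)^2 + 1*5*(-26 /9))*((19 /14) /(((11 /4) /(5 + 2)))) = -11419 /198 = -57.67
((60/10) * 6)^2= 1296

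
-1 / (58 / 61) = -61 / 58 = -1.05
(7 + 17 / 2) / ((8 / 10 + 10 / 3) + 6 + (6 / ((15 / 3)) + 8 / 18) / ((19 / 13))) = 26505 / 19252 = 1.38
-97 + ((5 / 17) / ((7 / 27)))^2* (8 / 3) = -1325017 / 14161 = -93.57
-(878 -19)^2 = -737881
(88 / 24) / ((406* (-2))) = -11 / 2436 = -0.00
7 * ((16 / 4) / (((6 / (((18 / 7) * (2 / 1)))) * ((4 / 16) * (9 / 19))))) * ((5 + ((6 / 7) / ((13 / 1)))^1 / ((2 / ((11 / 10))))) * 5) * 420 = 27864640 / 13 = 2143433.85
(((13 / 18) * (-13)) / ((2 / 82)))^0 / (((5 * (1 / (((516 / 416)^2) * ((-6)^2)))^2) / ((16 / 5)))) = 1963.41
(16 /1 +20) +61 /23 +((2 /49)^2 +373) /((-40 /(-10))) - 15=25822847 /220892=116.90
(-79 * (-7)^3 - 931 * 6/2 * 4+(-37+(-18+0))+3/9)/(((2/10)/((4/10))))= 95222/3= 31740.67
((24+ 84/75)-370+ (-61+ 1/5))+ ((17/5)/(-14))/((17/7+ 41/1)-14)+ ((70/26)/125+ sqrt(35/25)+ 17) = -52042473/133900+ sqrt(35)/5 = -387.48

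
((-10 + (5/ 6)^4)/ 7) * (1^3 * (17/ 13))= -209695/ 117936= -1.78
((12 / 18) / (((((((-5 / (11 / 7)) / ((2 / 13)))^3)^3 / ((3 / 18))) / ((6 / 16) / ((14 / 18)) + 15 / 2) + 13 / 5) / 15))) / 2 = -281067364767200 / 29253013680601099628524181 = -0.00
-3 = -3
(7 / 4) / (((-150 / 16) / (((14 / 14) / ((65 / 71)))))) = -994 / 4875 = -0.20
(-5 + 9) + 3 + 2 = 9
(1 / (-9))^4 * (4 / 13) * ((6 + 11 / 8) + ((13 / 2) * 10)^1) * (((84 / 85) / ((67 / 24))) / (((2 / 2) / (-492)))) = -3545024 / 5996835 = -0.59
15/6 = 5/2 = 2.50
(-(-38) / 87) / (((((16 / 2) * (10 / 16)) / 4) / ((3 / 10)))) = 76 / 725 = 0.10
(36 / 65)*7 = 252 / 65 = 3.88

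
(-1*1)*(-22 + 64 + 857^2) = -734491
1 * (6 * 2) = 12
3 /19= 0.16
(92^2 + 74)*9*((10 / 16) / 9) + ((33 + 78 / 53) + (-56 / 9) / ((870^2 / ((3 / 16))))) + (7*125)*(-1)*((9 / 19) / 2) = 23613596268901 / 4573189800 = 5163.48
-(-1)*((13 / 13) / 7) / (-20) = -1 / 140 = -0.01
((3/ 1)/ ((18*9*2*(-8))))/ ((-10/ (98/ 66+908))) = 30013/ 285120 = 0.11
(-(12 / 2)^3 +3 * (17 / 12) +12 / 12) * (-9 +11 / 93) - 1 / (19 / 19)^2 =115991 / 62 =1870.82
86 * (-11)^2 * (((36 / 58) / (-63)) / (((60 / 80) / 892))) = -74257216 / 609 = -121933.03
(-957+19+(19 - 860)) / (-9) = 593 / 3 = 197.67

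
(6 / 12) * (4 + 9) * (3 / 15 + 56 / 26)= 153 / 10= 15.30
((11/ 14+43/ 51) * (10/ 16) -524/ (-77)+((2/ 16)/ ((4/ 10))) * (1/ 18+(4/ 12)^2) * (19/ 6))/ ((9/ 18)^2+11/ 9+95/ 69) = 138527689/ 49406896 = 2.80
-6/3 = -2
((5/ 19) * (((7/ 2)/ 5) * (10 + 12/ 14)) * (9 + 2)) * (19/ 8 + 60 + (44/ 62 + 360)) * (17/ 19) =8328.09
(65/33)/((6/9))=65/22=2.95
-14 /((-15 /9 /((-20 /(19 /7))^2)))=164640 /361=456.07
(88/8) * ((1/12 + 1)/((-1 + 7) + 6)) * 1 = 143/144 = 0.99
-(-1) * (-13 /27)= -13 /27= -0.48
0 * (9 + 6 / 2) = 0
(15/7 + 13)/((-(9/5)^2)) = -2650/567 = -4.67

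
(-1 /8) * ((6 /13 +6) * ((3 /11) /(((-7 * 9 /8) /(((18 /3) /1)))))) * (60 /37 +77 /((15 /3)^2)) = 104376 /132275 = 0.79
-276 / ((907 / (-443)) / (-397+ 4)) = -52978.31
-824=-824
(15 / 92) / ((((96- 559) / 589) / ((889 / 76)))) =-413385 / 170384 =-2.43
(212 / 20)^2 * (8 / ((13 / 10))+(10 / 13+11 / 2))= 907307 / 650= 1395.86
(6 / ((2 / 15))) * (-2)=-90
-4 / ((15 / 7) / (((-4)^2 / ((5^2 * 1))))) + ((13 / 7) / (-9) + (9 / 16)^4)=-671390813 / 516096000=-1.30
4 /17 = 0.24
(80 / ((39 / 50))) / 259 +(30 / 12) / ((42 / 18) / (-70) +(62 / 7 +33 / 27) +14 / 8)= 91270150 / 150131163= 0.61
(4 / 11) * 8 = 32 / 11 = 2.91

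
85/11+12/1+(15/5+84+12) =1306/11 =118.73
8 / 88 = 1 / 11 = 0.09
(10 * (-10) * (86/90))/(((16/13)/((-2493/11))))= 774215/44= 17595.80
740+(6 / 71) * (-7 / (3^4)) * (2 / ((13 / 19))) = 18441008 / 24921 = 739.98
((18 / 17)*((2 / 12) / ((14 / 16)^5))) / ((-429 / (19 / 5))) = -622592 / 204289085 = -0.00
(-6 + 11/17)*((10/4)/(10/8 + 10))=-182/153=-1.19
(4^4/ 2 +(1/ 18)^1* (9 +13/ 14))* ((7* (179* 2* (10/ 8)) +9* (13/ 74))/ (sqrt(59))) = 3756556595* sqrt(59)/ 550116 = 52451.95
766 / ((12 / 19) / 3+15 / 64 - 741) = -931456 / 900515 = -1.03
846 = 846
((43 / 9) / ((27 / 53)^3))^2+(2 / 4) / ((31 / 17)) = 2541411509119655 / 1945625695758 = 1306.22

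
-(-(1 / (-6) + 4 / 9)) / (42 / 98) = 35 / 54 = 0.65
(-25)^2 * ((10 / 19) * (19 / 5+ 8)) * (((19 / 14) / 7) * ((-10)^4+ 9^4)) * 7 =87240982.14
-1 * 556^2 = -309136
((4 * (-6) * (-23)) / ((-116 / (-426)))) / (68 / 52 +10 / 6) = 573183 / 841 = 681.55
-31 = -31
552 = 552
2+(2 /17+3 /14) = 555 /238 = 2.33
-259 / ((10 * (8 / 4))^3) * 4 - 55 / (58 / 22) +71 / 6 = -1593533 / 174000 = -9.16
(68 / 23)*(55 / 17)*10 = 2200 / 23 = 95.65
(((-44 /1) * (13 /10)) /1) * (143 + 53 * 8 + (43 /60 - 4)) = -4836689 /150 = -32244.59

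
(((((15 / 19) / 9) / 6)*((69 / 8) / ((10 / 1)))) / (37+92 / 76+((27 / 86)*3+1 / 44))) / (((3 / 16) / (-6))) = -1892 / 183687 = -0.01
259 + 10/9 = 2341/9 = 260.11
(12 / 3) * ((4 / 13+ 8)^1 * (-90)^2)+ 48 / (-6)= 269161.23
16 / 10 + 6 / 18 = 29 / 15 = 1.93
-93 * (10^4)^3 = -93000000000000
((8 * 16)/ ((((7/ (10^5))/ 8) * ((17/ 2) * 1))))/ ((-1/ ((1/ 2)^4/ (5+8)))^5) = -3125/ 706941872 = -0.00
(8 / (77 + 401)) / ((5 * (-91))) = -4 / 108745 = -0.00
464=464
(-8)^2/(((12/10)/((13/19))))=2080/57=36.49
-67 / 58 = -1.16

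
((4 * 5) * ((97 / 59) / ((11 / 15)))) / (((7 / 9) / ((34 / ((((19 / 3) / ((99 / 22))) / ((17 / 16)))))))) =1479.72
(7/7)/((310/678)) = 339/155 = 2.19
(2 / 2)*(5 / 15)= 1 / 3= 0.33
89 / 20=4.45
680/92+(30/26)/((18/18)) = 2555/299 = 8.55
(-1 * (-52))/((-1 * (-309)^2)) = -52/95481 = -0.00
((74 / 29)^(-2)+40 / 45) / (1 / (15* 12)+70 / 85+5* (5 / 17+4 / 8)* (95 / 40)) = 17468180 / 171909437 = 0.10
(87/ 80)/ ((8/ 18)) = 2.45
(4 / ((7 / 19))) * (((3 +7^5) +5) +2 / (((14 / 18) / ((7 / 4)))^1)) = 1278282 / 7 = 182611.71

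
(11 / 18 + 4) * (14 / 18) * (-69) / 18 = -13363 / 972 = -13.75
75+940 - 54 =961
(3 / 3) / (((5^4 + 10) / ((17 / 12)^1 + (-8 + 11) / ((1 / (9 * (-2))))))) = -631 / 7620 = -0.08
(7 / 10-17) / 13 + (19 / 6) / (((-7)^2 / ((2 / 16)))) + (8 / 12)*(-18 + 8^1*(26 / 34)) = -7941847 / 866320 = -9.17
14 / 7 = 2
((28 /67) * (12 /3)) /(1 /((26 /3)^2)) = 75712 /603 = 125.56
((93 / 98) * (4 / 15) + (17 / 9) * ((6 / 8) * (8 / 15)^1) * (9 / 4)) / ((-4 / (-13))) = 12441 / 1960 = 6.35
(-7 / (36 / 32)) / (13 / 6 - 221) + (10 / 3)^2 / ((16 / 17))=11.83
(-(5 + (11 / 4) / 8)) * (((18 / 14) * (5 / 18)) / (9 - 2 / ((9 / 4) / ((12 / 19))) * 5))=-48735 / 158144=-0.31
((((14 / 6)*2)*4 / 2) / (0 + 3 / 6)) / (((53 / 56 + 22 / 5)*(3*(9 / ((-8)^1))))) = -125440 / 121257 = -1.03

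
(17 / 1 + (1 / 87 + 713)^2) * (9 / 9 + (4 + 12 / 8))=50025270061 / 15138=3304615.54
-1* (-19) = 19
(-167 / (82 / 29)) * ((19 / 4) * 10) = -2805.40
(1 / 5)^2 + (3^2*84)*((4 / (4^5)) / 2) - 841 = -2686347 / 3200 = -839.48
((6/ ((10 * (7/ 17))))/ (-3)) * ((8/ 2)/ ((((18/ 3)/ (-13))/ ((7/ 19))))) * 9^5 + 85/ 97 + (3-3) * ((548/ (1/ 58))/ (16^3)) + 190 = 845647867/ 9215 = 91768.62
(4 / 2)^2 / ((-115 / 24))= -96 / 115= -0.83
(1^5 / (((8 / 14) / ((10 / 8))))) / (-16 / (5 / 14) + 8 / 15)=-525 / 10624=-0.05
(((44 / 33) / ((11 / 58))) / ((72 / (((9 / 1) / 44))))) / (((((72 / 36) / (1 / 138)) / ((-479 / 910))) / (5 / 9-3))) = 13891 / 149189040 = 0.00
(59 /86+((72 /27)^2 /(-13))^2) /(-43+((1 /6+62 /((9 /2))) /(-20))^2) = -927925600 /40039709333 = -0.02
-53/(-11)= 53/11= 4.82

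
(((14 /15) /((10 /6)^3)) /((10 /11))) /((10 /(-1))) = -693 /31250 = -0.02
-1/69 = -0.01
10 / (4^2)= 5 / 8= 0.62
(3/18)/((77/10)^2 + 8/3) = 50/18587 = 0.00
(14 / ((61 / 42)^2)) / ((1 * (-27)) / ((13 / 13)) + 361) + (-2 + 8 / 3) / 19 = 1946650 / 35420199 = 0.05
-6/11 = -0.55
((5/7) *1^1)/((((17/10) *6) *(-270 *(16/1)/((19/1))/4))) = -95/77112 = -0.00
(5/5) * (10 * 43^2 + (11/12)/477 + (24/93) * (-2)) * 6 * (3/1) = 3280848317/9858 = 332810.74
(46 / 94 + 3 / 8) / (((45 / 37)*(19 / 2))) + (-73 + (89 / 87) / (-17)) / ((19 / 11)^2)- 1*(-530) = 152247421451 / 301130316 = 505.59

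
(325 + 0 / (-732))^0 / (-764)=-1 / 764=-0.00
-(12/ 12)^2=-1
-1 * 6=-6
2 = 2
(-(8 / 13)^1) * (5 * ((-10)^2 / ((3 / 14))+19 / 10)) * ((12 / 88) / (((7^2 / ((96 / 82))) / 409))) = -551934048 / 287287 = -1921.19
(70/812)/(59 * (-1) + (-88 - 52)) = -5/11542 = -0.00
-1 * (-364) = 364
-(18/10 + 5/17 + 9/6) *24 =-86.26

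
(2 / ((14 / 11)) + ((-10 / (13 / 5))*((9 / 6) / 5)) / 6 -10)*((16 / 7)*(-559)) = 539736 / 49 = 11015.02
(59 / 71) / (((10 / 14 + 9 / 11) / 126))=4851 / 71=68.32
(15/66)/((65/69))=0.24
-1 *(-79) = 79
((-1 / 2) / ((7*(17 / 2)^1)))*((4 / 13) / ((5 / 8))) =-32 / 7735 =-0.00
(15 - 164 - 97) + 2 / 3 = -736 / 3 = -245.33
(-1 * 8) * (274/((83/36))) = -78912/83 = -950.75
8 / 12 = 2 / 3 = 0.67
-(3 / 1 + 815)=-818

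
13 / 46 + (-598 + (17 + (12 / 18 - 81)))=-91225 / 138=-661.05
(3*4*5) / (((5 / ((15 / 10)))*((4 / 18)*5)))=81 / 5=16.20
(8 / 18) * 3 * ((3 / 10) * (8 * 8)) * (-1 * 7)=-896 / 5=-179.20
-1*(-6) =6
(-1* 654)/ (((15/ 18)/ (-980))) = 769104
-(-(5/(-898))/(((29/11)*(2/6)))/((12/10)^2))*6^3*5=-61875/13021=-4.75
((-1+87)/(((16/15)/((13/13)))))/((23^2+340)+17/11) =0.09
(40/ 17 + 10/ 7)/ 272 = 225/ 16184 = 0.01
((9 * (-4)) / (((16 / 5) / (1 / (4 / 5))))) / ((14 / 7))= -225 / 32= -7.03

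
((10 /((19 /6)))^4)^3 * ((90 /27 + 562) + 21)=1276320043008000000000000 /2213314919066161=576655419.44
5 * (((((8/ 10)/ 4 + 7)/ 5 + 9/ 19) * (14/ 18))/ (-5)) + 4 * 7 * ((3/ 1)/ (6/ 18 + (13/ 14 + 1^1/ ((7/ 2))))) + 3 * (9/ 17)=5708198/ 104975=54.38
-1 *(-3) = 3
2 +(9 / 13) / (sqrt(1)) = 2.69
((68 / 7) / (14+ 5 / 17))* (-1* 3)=-2.04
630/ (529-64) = 42/ 31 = 1.35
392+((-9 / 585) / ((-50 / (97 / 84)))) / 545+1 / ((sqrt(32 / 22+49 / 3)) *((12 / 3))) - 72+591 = sqrt(19371) / 2348+135543135097 / 148785000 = 911.06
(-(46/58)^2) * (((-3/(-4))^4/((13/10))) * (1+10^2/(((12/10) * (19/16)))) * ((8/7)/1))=-289730655/23265424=-12.45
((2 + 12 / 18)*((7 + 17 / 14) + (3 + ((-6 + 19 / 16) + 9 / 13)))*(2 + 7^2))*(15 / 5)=526779 / 182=2894.39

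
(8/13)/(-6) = -0.10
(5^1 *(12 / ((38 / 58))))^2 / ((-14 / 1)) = -1513800 / 2527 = -599.05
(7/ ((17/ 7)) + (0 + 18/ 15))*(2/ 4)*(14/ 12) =2429/ 1020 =2.38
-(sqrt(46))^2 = -46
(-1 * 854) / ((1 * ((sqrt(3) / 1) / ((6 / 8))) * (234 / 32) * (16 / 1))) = -427 * sqrt(3) / 234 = -3.16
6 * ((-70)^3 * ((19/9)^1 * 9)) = -39102000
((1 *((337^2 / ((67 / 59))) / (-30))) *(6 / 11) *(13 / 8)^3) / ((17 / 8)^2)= -14721154487 / 8519720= -1727.89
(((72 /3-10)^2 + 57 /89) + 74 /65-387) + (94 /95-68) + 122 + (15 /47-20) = -795112571 /5166005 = -153.91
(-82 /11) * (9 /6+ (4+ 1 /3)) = -1435 /33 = -43.48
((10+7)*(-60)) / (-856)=1.19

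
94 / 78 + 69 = 2738 / 39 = 70.21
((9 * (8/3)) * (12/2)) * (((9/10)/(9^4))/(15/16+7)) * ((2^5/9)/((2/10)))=4096/92583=0.04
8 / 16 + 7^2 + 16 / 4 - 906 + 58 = -1589 / 2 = -794.50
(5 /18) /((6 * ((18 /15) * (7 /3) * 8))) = 25 /12096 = 0.00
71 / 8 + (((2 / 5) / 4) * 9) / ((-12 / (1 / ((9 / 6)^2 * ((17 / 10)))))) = 3613 / 408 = 8.86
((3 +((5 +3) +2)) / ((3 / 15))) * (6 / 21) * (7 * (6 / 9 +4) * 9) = 5460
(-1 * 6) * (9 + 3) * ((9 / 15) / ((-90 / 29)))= 13.92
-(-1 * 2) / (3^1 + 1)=1 / 2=0.50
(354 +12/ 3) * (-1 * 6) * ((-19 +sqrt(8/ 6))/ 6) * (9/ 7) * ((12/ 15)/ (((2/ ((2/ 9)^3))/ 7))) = 108832/ 405 - 11456 * sqrt(3)/ 1215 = 252.39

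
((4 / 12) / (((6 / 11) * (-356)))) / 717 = -11 / 4594536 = -0.00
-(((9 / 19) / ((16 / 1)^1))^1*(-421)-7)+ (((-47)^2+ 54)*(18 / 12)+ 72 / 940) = 243899047 / 71440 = 3414.04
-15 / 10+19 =35 / 2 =17.50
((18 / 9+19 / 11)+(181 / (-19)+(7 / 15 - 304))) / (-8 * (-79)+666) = -969757 / 4069230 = -0.24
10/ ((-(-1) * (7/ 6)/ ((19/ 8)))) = 285/ 14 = 20.36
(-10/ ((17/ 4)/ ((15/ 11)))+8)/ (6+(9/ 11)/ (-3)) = 128/ 153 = 0.84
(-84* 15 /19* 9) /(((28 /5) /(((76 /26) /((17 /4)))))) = -16200 /221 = -73.30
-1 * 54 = -54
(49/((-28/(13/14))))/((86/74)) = -1.40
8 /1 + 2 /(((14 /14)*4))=17 /2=8.50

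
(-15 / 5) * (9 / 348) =-0.08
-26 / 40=-13 / 20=-0.65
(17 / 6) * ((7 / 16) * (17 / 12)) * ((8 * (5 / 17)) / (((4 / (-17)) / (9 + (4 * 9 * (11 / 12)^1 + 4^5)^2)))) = -5650532335 / 288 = -19619903.94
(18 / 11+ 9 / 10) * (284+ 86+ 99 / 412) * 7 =297908667 / 45320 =6573.45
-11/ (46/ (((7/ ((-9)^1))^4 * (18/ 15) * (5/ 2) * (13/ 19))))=-343343/ 1911438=-0.18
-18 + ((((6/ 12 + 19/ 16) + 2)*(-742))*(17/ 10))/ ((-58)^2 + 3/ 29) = -21610891/ 1114960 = -19.38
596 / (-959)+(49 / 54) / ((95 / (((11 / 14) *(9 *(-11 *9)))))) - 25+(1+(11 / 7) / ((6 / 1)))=-33941807 / 1093260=-31.05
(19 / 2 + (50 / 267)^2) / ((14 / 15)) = 971065 / 95052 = 10.22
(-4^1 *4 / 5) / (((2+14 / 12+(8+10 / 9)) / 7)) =-2016 / 1105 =-1.82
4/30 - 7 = -103/15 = -6.87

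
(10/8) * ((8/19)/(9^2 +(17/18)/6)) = 216/33307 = 0.01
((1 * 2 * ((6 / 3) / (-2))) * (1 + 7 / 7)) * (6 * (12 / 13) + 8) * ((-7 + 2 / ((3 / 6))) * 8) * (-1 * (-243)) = 4105728 / 13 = 315825.23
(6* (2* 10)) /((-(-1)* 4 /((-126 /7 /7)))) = -540 /7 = -77.14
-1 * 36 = -36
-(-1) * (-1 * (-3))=3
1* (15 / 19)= 15 / 19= 0.79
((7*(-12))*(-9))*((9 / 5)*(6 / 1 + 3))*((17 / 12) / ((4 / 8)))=173502 / 5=34700.40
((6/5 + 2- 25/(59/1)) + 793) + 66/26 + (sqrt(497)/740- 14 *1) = sqrt(497)/740 + 3007847/3835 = 784.34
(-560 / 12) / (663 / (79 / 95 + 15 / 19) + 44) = -21560 / 209283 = -0.10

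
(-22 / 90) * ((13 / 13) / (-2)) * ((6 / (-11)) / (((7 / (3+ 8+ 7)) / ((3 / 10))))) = -9 / 175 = -0.05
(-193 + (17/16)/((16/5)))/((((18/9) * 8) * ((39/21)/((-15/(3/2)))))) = 1726305/26624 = 64.84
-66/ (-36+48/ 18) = 99/ 50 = 1.98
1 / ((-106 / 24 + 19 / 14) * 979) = -84 / 251603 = -0.00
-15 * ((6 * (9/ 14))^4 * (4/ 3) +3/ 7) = -10644255/ 2401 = -4433.26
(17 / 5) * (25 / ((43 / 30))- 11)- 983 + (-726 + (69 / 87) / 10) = -21037119 / 12470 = -1687.02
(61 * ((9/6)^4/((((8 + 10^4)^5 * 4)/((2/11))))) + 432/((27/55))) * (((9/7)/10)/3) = 37.71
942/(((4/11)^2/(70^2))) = 34906987.50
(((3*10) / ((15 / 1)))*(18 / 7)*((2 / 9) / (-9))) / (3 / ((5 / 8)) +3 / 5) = -40 / 1701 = -0.02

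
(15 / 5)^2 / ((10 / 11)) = 99 / 10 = 9.90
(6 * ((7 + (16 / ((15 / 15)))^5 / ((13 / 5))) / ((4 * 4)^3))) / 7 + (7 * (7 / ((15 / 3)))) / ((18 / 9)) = 83210581 / 931840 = 89.30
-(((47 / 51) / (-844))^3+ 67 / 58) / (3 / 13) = -34731698875468361 / 6938364651139008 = -5.01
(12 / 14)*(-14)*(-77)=924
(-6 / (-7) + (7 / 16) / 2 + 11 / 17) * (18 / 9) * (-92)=-150903 / 476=-317.02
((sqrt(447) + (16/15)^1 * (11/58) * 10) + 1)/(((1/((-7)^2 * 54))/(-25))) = -66150 * sqrt(447) - 5799150/29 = -1598538.76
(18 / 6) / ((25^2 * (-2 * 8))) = -0.00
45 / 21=15 / 7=2.14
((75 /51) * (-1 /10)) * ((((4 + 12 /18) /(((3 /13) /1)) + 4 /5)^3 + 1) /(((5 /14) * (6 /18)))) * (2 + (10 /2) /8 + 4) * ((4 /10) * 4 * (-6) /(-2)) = -314118896231 /860625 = -364989.28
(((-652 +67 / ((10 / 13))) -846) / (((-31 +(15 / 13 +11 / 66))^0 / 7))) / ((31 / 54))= -2666601 / 155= -17203.88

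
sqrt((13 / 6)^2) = 2.17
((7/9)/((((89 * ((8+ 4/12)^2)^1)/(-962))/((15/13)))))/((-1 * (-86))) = -777/478375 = -0.00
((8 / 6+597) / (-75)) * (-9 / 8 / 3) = 359 / 120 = 2.99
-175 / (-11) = 175 / 11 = 15.91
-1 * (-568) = 568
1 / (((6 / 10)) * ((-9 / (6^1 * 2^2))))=-40 / 9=-4.44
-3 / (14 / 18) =-27 / 7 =-3.86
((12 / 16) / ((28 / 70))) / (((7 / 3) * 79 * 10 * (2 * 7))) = 9 / 123872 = 0.00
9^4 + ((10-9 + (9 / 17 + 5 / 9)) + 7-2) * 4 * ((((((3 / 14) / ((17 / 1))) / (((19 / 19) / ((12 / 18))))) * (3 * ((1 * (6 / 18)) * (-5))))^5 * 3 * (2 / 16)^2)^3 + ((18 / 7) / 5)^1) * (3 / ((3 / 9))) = 126651533442774196002770863913089972082859 / 18925322369176948117152952713755279360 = 6692.17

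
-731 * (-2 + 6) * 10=-29240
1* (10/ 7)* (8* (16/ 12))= 320/ 21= 15.24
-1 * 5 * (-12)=60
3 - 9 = -6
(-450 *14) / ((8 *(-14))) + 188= 244.25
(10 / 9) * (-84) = -280 / 3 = -93.33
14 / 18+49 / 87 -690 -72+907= 146.34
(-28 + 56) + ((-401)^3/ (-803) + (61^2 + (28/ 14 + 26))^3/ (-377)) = -42287517706202/ 302731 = -139686777.06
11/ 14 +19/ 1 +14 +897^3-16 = 721734290.79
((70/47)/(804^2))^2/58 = 1225/13384061177966208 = 0.00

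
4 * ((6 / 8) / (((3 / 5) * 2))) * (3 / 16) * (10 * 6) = 28.12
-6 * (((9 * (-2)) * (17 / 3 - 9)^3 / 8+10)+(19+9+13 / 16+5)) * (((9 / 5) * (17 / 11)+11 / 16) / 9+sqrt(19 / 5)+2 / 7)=-6103 * sqrt(95) / 40 - 227098733 / 443520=-1999.15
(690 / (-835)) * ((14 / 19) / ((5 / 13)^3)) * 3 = -12733812 / 396625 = -32.11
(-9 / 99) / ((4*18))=-1 / 792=-0.00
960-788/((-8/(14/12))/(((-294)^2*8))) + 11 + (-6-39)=79464422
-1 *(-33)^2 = -1089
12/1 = 12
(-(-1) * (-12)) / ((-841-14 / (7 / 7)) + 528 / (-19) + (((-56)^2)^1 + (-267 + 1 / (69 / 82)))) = -3933 / 651370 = -0.01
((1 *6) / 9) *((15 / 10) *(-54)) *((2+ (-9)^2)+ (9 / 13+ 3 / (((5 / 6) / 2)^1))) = -319032 / 65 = -4908.18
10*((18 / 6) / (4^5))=15 / 512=0.03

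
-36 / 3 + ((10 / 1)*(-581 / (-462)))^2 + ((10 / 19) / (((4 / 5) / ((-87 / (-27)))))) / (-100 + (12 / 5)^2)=1582979419 / 10832888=146.13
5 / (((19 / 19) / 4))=20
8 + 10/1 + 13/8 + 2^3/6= 503/24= 20.96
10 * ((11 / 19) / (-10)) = -11 / 19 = -0.58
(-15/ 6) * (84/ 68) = -105/ 34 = -3.09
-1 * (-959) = 959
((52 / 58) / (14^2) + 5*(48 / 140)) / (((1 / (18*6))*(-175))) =-52758 / 49735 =-1.06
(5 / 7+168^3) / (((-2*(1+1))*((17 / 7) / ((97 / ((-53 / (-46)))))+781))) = -74050078099 / 48789310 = -1517.75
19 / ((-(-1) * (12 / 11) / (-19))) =-3971 / 12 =-330.92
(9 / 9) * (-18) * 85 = -1530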